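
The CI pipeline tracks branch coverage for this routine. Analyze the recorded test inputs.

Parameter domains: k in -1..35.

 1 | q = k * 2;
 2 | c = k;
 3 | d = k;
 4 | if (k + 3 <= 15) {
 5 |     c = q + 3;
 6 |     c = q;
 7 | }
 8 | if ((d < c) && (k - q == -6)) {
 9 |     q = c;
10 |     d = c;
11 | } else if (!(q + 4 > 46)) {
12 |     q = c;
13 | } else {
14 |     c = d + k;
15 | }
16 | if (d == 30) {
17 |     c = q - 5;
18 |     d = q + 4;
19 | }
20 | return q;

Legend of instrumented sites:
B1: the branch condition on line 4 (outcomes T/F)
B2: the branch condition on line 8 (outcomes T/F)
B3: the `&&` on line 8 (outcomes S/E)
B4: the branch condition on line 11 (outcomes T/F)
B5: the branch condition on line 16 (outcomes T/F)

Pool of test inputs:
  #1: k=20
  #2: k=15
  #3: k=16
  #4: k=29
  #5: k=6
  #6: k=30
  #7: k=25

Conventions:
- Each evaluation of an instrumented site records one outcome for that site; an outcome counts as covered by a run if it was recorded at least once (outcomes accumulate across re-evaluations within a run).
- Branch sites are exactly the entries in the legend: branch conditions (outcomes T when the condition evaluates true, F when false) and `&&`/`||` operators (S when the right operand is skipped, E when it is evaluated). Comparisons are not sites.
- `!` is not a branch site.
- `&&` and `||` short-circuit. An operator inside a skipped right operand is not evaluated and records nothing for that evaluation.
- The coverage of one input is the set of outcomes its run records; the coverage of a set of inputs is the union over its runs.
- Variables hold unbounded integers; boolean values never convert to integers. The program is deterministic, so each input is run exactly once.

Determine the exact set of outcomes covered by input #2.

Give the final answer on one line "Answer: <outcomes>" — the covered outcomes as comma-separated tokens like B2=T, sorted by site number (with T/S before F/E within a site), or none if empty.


Running input #2 (k=15), event by event:
  B1->F, B3->S, B2->F, B4->T, B5->F
distinct outcomes covered: B1=F, B2=F, B3=S, B4=T, B5=F
Answer: B1=F, B2=F, B3=S, B4=T, B5=F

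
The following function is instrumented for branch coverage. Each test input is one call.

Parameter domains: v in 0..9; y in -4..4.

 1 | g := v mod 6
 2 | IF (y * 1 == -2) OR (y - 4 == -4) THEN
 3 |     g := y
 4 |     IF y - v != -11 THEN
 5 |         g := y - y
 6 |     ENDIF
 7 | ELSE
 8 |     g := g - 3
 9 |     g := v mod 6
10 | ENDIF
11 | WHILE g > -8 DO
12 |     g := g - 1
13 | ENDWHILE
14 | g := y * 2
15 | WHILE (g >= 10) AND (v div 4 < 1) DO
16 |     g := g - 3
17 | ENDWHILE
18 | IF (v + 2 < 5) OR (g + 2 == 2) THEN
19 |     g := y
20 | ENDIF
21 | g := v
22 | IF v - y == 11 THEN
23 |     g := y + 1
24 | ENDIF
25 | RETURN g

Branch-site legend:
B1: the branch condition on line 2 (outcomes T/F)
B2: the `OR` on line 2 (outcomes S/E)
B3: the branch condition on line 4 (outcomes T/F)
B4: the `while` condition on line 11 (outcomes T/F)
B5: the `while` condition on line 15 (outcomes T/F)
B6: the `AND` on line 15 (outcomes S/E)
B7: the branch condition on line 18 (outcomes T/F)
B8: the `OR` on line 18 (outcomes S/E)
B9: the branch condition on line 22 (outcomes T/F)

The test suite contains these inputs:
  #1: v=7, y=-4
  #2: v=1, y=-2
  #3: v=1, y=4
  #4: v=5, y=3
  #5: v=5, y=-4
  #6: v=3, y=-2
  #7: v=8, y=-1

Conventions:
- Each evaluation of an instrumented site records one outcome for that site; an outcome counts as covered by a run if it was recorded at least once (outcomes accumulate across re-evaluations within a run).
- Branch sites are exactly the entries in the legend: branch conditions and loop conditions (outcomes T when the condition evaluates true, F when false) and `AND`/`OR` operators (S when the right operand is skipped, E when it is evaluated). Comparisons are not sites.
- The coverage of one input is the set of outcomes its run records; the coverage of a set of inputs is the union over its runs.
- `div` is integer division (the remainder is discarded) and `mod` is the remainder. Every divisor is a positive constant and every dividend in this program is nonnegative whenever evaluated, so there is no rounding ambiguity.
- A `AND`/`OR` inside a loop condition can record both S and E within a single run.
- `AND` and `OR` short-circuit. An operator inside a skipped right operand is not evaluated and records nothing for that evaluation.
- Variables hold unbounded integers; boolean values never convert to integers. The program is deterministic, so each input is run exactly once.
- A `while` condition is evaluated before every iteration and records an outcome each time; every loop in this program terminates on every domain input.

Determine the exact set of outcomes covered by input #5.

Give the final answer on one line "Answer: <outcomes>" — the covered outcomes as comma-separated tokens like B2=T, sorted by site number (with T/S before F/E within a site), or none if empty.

Event log for input #5 (v=5, y=-4):
  B2->E, B1->F, B4->T, B4->T, B4->T, B4->T, B4->T, B4->T, B4->T, B4->T
  B4->T, B4->T, B4->T, B4->T, B4->T, B4->F, B6->S, B5->F, B8->E, B7->F
  B9->F
collecting distinct outcomes: B1=F, B2=E, B4=T, B4=F, B5=F, B6=S, B7=F, B8=E, B9=F

Answer: B1=F, B2=E, B4=T, B4=F, B5=F, B6=S, B7=F, B8=E, B9=F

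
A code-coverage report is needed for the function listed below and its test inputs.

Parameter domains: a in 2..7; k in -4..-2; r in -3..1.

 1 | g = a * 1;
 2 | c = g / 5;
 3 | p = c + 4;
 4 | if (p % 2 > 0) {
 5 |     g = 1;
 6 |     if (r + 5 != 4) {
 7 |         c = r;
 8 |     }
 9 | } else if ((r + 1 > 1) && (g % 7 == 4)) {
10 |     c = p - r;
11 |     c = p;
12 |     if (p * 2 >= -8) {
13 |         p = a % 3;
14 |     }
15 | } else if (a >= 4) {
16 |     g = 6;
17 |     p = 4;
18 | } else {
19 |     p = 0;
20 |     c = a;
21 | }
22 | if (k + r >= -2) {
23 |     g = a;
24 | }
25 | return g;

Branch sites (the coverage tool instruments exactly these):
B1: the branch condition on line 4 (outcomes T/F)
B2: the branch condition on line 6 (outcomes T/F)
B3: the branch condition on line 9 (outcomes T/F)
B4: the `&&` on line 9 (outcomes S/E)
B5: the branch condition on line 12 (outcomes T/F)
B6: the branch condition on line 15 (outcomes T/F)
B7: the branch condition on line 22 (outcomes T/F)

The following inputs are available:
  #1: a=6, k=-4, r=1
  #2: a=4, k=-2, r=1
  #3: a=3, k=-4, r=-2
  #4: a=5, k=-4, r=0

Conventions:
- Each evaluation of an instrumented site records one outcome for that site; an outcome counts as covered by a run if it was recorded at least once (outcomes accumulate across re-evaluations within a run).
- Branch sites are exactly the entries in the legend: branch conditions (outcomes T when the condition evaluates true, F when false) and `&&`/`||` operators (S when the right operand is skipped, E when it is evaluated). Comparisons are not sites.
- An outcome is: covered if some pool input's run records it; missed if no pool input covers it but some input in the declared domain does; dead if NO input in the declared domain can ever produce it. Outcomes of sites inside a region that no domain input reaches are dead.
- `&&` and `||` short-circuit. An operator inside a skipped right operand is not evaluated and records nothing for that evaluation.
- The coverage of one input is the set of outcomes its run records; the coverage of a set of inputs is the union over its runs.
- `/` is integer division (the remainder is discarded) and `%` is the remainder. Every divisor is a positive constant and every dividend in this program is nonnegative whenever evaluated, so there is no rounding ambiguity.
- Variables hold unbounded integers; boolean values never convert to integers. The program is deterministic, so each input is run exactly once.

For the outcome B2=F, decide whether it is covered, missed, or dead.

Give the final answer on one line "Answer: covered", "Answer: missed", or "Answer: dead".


no pool input records B2=F
but domain input (a=5, k=-4, r=-1) does record it -> reachable, so missed
Answer: missed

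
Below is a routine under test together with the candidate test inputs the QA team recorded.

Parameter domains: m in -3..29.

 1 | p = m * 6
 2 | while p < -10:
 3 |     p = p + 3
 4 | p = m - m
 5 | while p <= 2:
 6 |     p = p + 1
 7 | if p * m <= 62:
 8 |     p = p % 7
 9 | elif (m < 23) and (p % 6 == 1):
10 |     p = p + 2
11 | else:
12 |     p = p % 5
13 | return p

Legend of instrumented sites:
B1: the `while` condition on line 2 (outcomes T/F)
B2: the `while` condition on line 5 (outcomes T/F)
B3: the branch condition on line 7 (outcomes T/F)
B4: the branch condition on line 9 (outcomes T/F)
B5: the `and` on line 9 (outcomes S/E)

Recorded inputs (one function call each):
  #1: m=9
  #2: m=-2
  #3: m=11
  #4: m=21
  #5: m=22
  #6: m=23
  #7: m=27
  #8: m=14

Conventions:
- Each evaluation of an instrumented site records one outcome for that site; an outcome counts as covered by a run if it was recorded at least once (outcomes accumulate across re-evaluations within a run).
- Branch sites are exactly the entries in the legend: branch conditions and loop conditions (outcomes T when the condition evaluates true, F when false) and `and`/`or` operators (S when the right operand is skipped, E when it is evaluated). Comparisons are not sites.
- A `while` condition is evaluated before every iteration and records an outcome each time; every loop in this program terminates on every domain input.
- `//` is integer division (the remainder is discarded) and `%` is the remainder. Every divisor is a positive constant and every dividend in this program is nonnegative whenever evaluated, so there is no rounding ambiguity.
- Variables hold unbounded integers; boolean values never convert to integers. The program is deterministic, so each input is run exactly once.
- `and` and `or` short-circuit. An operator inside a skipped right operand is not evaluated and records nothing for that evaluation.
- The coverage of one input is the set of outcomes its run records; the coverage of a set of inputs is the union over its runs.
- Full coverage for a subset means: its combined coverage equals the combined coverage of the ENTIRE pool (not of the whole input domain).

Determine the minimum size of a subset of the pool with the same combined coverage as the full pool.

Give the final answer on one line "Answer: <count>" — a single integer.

input #1, m=9: events B1->F, B2->T, B2->T, B2->T, B2->F, B3->T; outcomes B1=F, B2=T, B2=F, B3=T
input #2, m=-2: events B1->T, B1->F, B2->T, B2->T, B2->T, B2->F, B3->T; outcomes B1=T, B1=F, B2=T, B2=F, B3=T
input #3, m=11: events B1->F, B2->T, B2->T, B2->T, B2->F, B3->T; outcomes B1=F, B2=T, B2=F, B3=T
input #4, m=21: events B1->F, B2->T, B2->T, B2->T, B2->F, B3->F, B5->E, B4->F; outcomes B1=F, B2=T, B2=F, B3=F, B4=F, B5=E
input #5, m=22: events B1->F, B2->T, B2->T, B2->T, B2->F, B3->F, B5->E, B4->F; outcomes B1=F, B2=T, B2=F, B3=F, B4=F, B5=E
input #6, m=23: events B1->F, B2->T, B2->T, B2->T, B2->F, B3->F, B5->S, B4->F; outcomes B1=F, B2=T, B2=F, B3=F, B4=F, B5=S
input #7, m=27: events B1->F, B2->T, B2->T, B2->T, B2->F, B3->F, B5->S, B4->F; outcomes B1=F, B2=T, B2=F, B3=F, B4=F, B5=S
input #8, m=14: events B1->F, B2->T, B2->T, B2->T, B2->F, B3->T; outcomes B1=F, B2=T, B2=F, B3=T
the full pool covers 9 outcomes: B1=T, B1=F, B2=T, B2=F, B3=T, B3=F, B4=F, B5=S, B5=E
no size-1 subset reaches all 9 outcomes (best union: 6/9)
no size-2 subset reaches all 9 outcomes (best union: 8/9)
the canonical winner is {2, 4, 6}: size 3, full 9-outcome coverage, earliest index list among size-3 covers

Answer: 3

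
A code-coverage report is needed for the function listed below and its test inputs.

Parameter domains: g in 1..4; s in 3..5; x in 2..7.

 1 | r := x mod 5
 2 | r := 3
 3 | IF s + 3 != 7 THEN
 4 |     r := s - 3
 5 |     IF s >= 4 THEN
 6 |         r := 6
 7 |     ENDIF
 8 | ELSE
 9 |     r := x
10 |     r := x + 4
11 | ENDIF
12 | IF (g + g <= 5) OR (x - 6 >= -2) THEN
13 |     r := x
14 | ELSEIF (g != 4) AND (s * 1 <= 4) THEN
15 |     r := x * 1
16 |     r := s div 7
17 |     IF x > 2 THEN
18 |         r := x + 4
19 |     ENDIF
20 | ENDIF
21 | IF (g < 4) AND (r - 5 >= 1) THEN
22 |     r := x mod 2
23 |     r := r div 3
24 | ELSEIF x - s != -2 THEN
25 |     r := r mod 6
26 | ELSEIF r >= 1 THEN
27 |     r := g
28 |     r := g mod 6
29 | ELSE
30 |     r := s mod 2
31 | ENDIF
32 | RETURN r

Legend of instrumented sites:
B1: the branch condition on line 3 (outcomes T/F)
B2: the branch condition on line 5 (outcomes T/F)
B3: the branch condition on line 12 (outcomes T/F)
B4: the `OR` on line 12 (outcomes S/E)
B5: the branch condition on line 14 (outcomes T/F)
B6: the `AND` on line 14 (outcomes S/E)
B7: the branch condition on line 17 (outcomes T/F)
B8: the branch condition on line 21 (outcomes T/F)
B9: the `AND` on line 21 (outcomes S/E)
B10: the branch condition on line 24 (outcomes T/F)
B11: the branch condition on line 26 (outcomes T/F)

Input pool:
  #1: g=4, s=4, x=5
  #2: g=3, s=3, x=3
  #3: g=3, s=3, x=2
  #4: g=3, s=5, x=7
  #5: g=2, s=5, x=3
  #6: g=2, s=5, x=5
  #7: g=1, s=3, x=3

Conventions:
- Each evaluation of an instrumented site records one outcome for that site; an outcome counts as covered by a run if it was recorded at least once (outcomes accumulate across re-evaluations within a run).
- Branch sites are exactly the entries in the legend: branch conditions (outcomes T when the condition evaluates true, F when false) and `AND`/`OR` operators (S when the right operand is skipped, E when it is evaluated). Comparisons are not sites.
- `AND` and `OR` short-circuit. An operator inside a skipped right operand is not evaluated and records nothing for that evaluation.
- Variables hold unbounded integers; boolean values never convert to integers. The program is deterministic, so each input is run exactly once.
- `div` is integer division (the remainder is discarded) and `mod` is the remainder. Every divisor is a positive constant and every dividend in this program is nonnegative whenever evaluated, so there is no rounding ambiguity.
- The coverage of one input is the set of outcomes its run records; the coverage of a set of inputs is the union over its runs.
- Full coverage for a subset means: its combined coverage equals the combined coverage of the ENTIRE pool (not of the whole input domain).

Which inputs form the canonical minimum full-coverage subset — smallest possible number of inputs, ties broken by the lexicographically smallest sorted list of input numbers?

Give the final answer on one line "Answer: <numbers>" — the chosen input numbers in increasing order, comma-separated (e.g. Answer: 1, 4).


run #1 (g=4, s=4, x=5) runs B1->F, B4->E, B3->T, B9->S, B8->F, B10->T; records B1=F, B3=T, B4=E, B8=F, B9=S, B10=T
run #2 (g=3, s=3, x=3) runs B1->T, B2->F, B4->E, B3->F, B6->E, B5->T, B7->T, B9->E, B8->T; records B1=T, B2=F, B3=F, B4=E, B5=T, B6=E, B7=T, B8=T, B9=E
run #3 (g=3, s=3, x=2) runs B1->T, B2->F, B4->E, B3->F, B6->E, B5->T, B7->F, B9->E, B8->F, B10->T; records B1=T, B2=F, B3=F, B4=E, B5=T, B6=E, B7=F, B8=F, B9=E, B10=T
run #4 (g=3, s=5, x=7) runs B1->T, B2->T, B4->E, B3->T, B9->E, B8->T; records B1=T, B2=T, B3=T, B4=E, B8=T, B9=E
run #5 (g=2, s=5, x=3) runs B1->T, B2->T, B4->S, B3->T, B9->E, B8->F, B10->F, B11->T; records B1=T, B2=T, B3=T, B4=S, B8=F, B9=E, B10=F, B11=T
run #6 (g=2, s=5, x=5) runs B1->T, B2->T, B4->S, B3->T, B9->E, B8->F, B10->T; records B1=T, B2=T, B3=T, B4=S, B8=F, B9=E, B10=T
run #7 (g=1, s=3, x=3) runs B1->T, B2->F, B4->S, B3->T, B9->E, B8->F, B10->T; records B1=T, B2=F, B3=T, B4=S, B8=F, B9=E, B10=T
the full pool covers 19 outcomes: B1=T, B1=F, B2=T, B2=F, B3=T, B3=F, B4=S, B4=E, B5=T, B6=E, B7=T, B7=F, B8=T, B8=F, B9=S, B9=E, B10=T, B10=F, B11=T
every size-1 subset falls short of the 19 outcomes (best: 10/19)
every size-2 subset falls short of the 19 outcomes (best: 15/19)
every size-3 subset falls short of the 19 outcomes (best: 18/19)
size 4: inputs {1, 2, 3, 5} cover all 19 outcomes, and no lexicographically smaller subset of this size does
Answer: 1, 2, 3, 5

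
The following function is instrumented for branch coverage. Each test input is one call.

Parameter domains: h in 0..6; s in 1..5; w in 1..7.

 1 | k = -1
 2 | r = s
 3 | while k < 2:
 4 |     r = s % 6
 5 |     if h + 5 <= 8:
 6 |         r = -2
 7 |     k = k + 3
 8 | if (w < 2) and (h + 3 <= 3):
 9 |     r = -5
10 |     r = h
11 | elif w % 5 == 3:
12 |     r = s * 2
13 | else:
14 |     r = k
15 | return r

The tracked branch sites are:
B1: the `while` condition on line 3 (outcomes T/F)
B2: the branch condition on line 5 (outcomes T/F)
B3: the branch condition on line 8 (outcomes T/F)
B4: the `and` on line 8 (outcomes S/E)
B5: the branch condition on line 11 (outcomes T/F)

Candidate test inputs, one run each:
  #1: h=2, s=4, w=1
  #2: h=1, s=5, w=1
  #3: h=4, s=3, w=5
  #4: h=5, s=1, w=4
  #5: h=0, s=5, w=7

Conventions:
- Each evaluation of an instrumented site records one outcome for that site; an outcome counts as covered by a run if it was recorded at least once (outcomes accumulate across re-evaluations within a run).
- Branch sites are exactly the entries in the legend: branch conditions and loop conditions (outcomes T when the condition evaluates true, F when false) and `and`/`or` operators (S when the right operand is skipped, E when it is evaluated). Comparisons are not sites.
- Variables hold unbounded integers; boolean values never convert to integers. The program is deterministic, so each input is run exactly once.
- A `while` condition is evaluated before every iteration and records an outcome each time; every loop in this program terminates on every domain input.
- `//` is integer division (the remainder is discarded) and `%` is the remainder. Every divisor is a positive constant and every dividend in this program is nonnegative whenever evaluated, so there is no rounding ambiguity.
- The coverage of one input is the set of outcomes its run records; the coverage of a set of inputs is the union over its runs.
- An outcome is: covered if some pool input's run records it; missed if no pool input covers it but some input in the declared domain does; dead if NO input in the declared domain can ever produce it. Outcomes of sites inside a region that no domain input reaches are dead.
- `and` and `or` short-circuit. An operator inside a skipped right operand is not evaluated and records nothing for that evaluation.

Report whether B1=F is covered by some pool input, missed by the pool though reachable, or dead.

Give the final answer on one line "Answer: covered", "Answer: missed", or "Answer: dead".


B1=F is recorded by pool input(s) 1, 2, 3, 4, 5 -> covered
Answer: covered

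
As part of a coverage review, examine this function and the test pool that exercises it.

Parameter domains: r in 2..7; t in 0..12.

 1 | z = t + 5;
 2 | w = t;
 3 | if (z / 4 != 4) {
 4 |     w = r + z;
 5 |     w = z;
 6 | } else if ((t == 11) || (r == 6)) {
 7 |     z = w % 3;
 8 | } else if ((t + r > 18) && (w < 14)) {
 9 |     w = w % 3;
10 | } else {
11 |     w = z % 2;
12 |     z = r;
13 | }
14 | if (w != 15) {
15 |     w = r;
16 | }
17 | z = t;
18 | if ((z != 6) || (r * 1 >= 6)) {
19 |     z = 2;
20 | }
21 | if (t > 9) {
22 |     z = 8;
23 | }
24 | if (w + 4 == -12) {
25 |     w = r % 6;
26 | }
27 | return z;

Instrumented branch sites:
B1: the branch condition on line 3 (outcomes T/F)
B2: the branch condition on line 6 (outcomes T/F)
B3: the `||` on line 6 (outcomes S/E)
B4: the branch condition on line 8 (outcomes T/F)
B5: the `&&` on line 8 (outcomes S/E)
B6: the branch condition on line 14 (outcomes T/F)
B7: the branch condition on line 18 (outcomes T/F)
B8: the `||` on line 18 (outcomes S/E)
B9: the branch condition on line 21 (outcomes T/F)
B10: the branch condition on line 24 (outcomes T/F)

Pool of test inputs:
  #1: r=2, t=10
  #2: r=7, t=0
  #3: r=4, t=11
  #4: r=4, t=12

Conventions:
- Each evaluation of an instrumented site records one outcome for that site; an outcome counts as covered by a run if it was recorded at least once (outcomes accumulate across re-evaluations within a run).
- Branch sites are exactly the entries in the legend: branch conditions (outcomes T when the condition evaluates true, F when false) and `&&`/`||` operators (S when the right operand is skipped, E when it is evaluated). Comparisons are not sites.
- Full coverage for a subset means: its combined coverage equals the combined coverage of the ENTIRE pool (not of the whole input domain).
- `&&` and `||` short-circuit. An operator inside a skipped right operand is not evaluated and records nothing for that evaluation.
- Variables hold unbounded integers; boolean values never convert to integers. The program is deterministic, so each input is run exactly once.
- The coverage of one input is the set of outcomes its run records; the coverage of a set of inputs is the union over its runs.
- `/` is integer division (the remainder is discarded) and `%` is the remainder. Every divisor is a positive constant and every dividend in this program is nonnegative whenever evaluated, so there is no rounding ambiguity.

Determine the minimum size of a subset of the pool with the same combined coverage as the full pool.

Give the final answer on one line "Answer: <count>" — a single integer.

input #1, r=2, t=10: events B1->T, B6->F, B8->S, B7->T, B9->T, B10->F; outcomes B1=T, B6=F, B7=T, B8=S, B9=T, B10=F
input #2, r=7, t=0: events B1->T, B6->T, B8->S, B7->T, B9->F, B10->F; outcomes B1=T, B6=T, B7=T, B8=S, B9=F, B10=F
input #3, r=4, t=11: events B1->F, B3->S, B2->T, B6->T, B8->S, B7->T, B9->T, B10->F; outcomes B1=F, B2=T, B3=S, B6=T, B7=T, B8=S, B9=T, B10=F
input #4, r=4, t=12: events B1->F, B3->E, B2->F, B5->S, B4->F, B6->T, B8->S, B7->T, B9->T, B10->F; outcomes B1=F, B2=F, B3=E, B4=F, B5=S, B6=T, B7=T, B8=S, B9=T, B10=F
together the pool reaches 15 outcomes: B1=T, B1=F, B2=T, B2=F, B3=S, B3=E, B4=F, B5=S, B6=T, B6=F, B7=T, B8=S, B9=T, B9=F, B10=F
every size-1 subset falls short of the 15 outcomes (best: 10/15)
every size-2 subset falls short of the 15 outcomes (best: 12/15)
every size-3 subset falls short of the 15 outcomes (best: 14/15)
inputs {1, 2, 3, 4} (size 4) cover everything; no size-4 subset with a lexicographically smaller index list covers all 15

Answer: 4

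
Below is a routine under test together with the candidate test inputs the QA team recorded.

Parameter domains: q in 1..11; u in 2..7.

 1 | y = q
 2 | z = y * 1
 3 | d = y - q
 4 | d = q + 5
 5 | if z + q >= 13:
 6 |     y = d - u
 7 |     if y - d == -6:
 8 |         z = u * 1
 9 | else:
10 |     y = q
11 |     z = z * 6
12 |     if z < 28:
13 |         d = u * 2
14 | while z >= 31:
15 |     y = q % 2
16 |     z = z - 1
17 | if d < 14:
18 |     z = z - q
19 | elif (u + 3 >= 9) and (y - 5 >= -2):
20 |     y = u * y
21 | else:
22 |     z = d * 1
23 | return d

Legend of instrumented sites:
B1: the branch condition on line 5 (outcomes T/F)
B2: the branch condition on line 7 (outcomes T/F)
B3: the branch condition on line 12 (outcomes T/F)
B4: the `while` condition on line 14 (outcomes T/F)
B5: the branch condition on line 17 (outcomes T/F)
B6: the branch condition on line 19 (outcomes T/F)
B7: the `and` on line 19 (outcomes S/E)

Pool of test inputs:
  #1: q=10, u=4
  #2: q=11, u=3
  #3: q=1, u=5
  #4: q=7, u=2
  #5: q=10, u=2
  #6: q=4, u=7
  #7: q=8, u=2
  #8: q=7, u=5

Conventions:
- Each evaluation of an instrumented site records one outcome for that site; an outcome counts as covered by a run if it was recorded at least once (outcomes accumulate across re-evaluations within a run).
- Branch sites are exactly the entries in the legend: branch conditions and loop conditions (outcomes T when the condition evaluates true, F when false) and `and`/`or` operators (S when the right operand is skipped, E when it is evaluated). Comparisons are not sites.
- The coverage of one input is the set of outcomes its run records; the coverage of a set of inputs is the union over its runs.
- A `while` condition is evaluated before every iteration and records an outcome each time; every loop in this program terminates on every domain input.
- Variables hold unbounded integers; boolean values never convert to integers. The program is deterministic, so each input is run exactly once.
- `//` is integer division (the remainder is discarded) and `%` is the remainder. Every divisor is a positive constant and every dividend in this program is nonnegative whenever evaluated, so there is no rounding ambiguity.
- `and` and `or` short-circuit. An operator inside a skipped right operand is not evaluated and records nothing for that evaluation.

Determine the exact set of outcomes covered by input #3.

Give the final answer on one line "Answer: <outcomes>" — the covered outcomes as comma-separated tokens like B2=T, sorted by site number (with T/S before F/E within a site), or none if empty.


Tracing the run of input #3 (q=1, u=5):
  B1->F, B3->T, B4->F, B5->T
as a set, this run covers: B1=F, B3=T, B4=F, B5=T
Answer: B1=F, B3=T, B4=F, B5=T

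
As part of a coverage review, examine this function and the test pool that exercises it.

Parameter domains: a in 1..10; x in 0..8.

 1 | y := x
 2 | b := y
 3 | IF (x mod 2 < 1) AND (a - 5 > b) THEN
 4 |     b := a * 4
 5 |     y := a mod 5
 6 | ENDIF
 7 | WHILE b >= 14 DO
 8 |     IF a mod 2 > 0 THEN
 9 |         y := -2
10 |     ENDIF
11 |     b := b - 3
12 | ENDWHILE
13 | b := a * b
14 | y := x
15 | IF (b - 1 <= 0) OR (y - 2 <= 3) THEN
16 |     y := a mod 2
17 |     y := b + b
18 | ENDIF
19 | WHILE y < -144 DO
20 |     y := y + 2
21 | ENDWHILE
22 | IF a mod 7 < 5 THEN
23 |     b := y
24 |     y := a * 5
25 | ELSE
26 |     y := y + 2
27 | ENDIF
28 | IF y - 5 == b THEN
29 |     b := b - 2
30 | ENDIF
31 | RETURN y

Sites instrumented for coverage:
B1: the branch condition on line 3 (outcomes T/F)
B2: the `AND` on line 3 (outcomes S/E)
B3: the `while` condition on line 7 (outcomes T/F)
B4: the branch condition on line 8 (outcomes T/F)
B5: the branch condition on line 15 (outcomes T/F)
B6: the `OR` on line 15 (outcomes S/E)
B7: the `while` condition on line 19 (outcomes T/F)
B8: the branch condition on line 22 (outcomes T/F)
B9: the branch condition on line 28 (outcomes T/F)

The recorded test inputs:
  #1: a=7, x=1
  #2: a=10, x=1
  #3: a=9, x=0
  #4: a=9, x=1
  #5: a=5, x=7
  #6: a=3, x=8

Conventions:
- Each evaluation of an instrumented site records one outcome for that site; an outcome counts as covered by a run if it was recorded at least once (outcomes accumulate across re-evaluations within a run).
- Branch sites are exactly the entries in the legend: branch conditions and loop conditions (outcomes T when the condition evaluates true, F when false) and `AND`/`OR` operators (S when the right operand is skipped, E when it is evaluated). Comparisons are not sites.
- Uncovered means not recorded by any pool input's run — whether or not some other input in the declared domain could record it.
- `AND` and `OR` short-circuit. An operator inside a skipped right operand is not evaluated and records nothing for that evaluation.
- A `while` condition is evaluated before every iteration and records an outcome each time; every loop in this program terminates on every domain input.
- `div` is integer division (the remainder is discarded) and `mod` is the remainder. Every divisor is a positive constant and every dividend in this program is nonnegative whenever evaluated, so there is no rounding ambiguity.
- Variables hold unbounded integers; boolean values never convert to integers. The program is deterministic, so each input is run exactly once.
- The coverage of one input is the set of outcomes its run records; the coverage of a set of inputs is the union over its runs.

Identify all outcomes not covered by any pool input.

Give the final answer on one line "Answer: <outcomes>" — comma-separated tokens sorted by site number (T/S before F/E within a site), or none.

#1 (a=7, x=1) -> covered: B1=F, B2=S, B3=F, B5=T, B6=E, B7=F, B8=T, B9=F
#2 (a=10, x=1) -> covered: B1=F, B2=S, B3=F, B5=T, B6=E, B7=F, B8=T, B9=F
#3 (a=9, x=0) -> covered: B1=T, B2=E, B3=T, B3=F, B4=T, B5=T, B6=E, B7=F, B8=T, B9=F
#4 (a=9, x=1) -> covered: B1=F, B2=S, B3=F, B5=T, B6=E, B7=F, B8=T, B9=F
#5 (a=5, x=7) -> covered: B1=F, B2=S, B3=F, B5=F, B6=E, B7=F, B8=F, B9=F
#6 (a=3, x=8) -> covered: B1=F, B2=E, B3=F, B5=F, B6=E, B7=F, B8=T, B9=F
union over the pool: B1=T, B1=F, B2=S, B2=E, B3=T, B3=F, B4=T, B5=T, B5=F, B6=E, B7=F, B8=T, B8=F, B9=F
uncovered (4 of 18): B4=F, B6=S, B7=T, B9=T

Answer: B4=F, B6=S, B7=T, B9=T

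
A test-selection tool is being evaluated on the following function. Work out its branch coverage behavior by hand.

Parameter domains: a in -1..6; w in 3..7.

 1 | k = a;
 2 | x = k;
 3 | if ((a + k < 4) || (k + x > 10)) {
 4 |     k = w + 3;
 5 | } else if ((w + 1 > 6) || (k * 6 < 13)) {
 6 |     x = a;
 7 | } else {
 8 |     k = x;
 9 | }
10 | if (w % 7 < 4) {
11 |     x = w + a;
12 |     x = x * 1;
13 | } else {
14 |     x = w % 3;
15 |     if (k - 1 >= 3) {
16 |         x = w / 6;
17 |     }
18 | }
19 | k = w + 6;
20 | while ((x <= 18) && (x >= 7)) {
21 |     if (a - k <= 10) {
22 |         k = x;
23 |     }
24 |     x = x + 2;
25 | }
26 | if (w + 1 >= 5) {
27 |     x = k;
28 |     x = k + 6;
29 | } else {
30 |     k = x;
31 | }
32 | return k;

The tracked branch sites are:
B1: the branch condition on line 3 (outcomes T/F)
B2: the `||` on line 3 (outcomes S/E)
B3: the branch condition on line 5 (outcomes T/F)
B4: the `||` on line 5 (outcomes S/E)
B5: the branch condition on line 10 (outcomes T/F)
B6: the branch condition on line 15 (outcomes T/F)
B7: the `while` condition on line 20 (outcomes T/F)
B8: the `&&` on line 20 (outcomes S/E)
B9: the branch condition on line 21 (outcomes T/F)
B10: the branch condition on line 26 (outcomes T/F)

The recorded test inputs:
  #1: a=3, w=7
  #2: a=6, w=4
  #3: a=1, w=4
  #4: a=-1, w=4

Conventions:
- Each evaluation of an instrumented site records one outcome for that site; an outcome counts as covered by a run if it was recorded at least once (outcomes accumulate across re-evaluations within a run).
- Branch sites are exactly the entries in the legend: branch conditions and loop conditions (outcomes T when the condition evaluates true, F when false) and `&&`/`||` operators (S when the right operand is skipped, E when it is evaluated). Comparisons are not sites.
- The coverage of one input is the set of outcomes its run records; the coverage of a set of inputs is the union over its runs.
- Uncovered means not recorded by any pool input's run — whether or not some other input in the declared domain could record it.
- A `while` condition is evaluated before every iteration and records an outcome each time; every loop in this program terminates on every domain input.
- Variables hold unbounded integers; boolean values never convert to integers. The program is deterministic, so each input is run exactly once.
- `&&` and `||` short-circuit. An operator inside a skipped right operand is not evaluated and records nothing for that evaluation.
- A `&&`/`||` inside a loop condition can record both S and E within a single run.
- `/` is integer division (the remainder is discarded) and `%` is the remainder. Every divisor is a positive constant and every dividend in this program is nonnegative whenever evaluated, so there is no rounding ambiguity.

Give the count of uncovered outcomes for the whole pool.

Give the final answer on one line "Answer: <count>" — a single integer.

run #1 (a=3, w=7) runs B2->E, B1->F, B4->S, B3->T, B5->T, B8->E, B7->T, B9->T, B8->E, B7->T, B9->T, B8->E, B7->T, B9->T, ...; records B1=F, B2=E, B3=T, B4=S, B5=T, B7=T, B7=F, B8=S, B8=E, B9=T, B10=T
run #2 (a=6, w=4) runs B2->E, B1->T, B5->F, B6->T, B8->E, B7->F, B10->T; records B1=T, B2=E, B5=F, B6=T, B7=F, B8=E, B10=T
run #3 (a=1, w=4) runs B2->S, B1->T, B5->F, B6->T, B8->E, B7->F, B10->T; records B1=T, B2=S, B5=F, B6=T, B7=F, B8=E, B10=T
run #4 (a=-1, w=4) runs B2->S, B1->T, B5->F, B6->T, B8->E, B7->F, B10->T; records B1=T, B2=S, B5=F, B6=T, B7=F, B8=E, B10=T
union over the pool: B1=T, B1=F, B2=S, B2=E, B3=T, B4=S, B5=T, B5=F, B6=T, B7=T, B7=F, B8=S, B8=E, B9=T, B10=T
uncovered (5 of 20): B3=F, B4=E, B6=F, B9=F, B10=F

Answer: 5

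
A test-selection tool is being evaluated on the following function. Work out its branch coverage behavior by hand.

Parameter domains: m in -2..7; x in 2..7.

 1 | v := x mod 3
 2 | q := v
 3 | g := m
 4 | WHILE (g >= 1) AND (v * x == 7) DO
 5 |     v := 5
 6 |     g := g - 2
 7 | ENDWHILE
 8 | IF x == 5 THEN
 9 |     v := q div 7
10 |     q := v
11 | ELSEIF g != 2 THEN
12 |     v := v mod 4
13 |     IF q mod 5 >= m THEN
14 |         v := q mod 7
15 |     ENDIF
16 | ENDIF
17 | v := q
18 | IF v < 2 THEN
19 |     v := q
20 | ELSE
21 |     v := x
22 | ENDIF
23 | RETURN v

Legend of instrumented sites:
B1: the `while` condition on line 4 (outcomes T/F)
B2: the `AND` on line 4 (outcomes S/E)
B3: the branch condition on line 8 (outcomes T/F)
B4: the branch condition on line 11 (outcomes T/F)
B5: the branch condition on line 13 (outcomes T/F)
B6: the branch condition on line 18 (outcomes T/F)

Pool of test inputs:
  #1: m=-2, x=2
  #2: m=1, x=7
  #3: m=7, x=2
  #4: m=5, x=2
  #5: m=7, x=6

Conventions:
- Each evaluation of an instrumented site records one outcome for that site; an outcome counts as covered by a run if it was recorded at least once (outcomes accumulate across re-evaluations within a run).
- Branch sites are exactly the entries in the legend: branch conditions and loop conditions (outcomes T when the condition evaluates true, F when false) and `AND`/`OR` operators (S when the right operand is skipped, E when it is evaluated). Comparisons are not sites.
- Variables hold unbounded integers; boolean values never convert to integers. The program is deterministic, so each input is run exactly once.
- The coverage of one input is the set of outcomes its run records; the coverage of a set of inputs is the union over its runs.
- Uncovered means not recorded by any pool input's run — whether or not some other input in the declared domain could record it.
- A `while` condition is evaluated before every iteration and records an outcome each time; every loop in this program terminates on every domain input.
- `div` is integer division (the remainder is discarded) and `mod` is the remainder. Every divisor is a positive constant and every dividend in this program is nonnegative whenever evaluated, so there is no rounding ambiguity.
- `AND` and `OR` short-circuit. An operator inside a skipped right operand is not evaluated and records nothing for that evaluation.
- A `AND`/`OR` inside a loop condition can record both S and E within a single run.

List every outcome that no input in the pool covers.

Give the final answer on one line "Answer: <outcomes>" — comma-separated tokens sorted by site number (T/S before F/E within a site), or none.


input #1, m=-2, x=2: events B2->S, B1->F, B3->F, B4->T, B5->T, B6->F; outcomes B1=F, B2=S, B3=F, B4=T, B5=T, B6=F
input #2, m=1, x=7: events B2->E, B1->T, B2->S, B1->F, B3->F, B4->T, B5->T, B6->T; outcomes B1=T, B1=F, B2=S, B2=E, B3=F, B4=T, B5=T, B6=T
input #3, m=7, x=2: events B2->E, B1->F, B3->F, B4->T, B5->F, B6->F; outcomes B1=F, B2=E, B3=F, B4=T, B5=F, B6=F
input #4, m=5, x=2: events B2->E, B1->F, B3->F, B4->T, B5->F, B6->F; outcomes B1=F, B2=E, B3=F, B4=T, B5=F, B6=F
input #5, m=7, x=6: events B2->E, B1->F, B3->F, B4->T, B5->F, B6->T; outcomes B1=F, B2=E, B3=F, B4=T, B5=F, B6=T
union over the pool: B1=T, B1=F, B2=S, B2=E, B3=F, B4=T, B5=T, B5=F, B6=T, B6=F
uncovered (2 of 12): B3=T, B4=F
Answer: B3=T, B4=F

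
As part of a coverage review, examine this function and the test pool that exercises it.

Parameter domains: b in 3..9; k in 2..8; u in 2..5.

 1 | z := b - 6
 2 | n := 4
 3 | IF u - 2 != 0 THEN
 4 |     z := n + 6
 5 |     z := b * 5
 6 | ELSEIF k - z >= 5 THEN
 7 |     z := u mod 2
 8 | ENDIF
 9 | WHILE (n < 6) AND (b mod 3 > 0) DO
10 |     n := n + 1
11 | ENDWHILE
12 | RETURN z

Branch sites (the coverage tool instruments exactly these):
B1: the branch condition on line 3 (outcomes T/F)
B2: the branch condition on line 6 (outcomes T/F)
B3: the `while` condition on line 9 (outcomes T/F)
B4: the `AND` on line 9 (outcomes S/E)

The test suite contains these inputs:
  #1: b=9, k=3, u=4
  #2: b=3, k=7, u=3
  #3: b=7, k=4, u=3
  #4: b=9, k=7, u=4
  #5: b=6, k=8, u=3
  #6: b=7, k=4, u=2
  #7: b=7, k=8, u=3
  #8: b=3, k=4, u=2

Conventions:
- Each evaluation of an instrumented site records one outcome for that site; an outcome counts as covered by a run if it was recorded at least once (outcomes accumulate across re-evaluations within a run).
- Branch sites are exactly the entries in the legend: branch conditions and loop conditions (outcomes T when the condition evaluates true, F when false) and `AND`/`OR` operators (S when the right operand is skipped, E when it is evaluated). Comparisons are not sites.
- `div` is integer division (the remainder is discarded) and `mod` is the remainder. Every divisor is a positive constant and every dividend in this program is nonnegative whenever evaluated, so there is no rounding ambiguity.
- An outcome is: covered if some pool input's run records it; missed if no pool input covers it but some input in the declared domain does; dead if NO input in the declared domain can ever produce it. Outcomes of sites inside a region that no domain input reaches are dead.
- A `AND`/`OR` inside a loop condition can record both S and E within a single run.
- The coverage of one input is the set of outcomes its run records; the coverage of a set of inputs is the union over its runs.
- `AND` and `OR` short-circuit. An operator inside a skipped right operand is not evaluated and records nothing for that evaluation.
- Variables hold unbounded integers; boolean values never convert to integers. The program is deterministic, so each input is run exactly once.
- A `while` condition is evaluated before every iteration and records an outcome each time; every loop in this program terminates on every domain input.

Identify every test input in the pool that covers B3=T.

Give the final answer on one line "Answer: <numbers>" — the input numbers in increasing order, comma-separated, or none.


input #1 (b=9, k=3, u=4): does not record B3=T
input #2 (b=3, k=7, u=3): does not record B3=T
input #3 (b=7, k=4, u=3): records B3=T
input #4 (b=9, k=7, u=4): does not record B3=T
input #5 (b=6, k=8, u=3): does not record B3=T
input #6 (b=7, k=4, u=2): records B3=T
input #7 (b=7, k=8, u=3): records B3=T
input #8 (b=3, k=4, u=2): does not record B3=T
Answer: 3, 6, 7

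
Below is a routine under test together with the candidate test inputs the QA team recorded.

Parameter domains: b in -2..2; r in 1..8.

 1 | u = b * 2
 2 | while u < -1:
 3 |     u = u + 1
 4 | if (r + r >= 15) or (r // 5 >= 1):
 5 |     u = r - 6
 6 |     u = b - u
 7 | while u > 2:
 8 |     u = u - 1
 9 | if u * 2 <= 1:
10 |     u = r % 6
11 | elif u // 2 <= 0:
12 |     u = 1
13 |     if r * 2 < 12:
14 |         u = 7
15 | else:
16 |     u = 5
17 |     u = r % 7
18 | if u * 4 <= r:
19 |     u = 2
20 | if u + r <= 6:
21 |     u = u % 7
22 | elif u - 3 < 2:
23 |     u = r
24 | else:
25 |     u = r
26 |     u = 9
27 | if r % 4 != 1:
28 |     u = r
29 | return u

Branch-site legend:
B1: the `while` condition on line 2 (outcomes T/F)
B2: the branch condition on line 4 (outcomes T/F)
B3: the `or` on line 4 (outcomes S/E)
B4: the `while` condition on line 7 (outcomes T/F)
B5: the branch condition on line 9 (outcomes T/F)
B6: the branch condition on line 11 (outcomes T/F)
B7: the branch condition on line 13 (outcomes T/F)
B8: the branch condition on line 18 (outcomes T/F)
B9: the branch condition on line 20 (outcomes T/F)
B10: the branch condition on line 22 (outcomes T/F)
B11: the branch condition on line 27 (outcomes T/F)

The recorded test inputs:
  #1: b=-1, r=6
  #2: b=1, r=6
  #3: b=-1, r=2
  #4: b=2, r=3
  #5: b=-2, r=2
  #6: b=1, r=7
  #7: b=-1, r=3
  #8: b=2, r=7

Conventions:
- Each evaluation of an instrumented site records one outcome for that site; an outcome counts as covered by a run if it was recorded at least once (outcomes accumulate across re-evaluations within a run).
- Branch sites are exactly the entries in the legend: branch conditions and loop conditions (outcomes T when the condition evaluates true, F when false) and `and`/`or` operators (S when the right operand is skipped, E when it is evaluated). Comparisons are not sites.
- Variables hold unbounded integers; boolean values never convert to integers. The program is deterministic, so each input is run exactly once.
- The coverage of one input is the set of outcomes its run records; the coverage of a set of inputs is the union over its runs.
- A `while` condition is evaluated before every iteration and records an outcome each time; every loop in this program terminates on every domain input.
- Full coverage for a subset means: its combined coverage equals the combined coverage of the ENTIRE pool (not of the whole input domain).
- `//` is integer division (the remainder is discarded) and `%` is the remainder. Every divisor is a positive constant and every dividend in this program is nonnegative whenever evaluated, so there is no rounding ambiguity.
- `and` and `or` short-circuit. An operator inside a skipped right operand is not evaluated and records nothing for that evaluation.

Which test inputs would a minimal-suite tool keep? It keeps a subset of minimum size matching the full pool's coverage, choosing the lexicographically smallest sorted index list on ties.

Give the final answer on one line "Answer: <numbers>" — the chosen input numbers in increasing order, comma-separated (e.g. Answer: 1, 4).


input #1, b=-1, r=6: outcomes B1=T, B1=F, B2=T, B3=E, B4=F, B5=T, B8=T, B9=F, B10=T, B11=T
input #2, b=1, r=6: outcomes B1=F, B2=T, B3=E, B4=F, B5=F, B6=T, B7=F, B8=T, B9=F, B10=T, B11=T
input #3, b=-1, r=2: outcomes B1=T, B1=F, B2=F, B3=E, B4=F, B5=T, B8=F, B9=T, B11=T
input #4, b=2, r=3: outcomes B1=F, B2=F, B3=E, B4=T, B4=F, B5=F, B6=F, B8=F, B9=T, B11=T
input #5, b=-2, r=2: outcomes B1=T, B1=F, B2=F, B3=E, B4=F, B5=T, B8=F, B9=T, B11=T
input #6, b=1, r=7: outcomes B1=F, B2=T, B3=E, B4=F, B5=T, B8=T, B9=F, B10=T, B11=T
input #7, b=-1, r=3: outcomes B1=T, B1=F, B2=F, B3=E, B4=F, B5=T, B8=F, B9=T, B11=T
input #8, b=2, r=7: outcomes B1=F, B2=T, B3=E, B4=F, B5=F, B6=T, B7=F, B8=T, B9=F, B10=T, B11=T
the full pool covers 18 outcomes: B1=T, B1=F, B2=T, B2=F, B3=E, B4=T, B4=F, B5=T, B5=F, B6=T, B6=F, B7=F, B8=T, B8=F, B9=T, B9=F, B10=T, B11=T
checked all size-1 subsets: none covers 18 outcomes (max 11/18)
checked all size-2 subsets: none covers 18 outcomes (max 16/18)
inputs {1, 2, 4} (size 3) cover everything; no size-3 subset with a lexicographically smaller index list covers all 18
Answer: 1, 2, 4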